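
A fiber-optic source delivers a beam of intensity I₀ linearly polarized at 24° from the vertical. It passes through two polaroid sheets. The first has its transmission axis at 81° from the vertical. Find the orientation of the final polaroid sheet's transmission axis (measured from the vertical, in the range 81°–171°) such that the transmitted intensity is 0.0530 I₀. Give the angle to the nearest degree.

I₁ = I₀ cos²(81° − 24°) = I₀ cos²(57°) = 0.2966 I₀.
Need I₂/I₀ = 0.053, so cos²(θ − 81°) = 0.053 / 0.2966 = 0.1787.
θ − 81° = arccos(√0.1787) = 65.0°, giving θ ≈ 81 + 65.0 = 146.0°.

θ ≈ 146°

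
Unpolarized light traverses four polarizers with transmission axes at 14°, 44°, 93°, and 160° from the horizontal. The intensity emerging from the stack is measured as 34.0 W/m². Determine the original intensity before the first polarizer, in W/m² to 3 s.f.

I₀ ≈ 1380 W/m²

Unpolarized light through the first polarizer → I₁ = ½ I₀, now polarized at 14°.
I₂ = I₁ cos²(44° − 14°) = 0.5 I₀ · cos²(30°) = 0.375 I₀.
I₃ = I₂ cos²(93° − 44°) = 0.375 I₀ · cos²(49°) = 0.1614 I₀.
I₄ = I₃ cos²(160° − 93°) = 0.1614 I₀ · cos²(67°) = 0.02464 I₀.
So 34.0 W/m² = 0.02464 I₀, giving I₀ = 34.0/0.02464 = 1380 W/m².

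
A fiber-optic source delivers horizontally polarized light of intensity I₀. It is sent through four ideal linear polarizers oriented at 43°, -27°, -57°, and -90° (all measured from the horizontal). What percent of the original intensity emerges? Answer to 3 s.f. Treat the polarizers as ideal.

≈ 3.30%

By Malus's law, I₁ = I₀ cos²(43° − 0°) = I₀ cos²(43°) = 0.5349 I₀.
I₂ = I₁ cos²(-27° − 43°) = 0.5349 I₀ · cos²(70°) = 0.06257 I₀.
I₃ = I₂ cos²(-57° + 27°) = 0.06257 I₀ · cos²(30°) = 0.04693 I₀.
I₄ = I₃ cos²(-90° + 57°) = 0.04693 I₀ · cos²(33°) = 0.03301 I₀.
That is 3.301% of the incident intensity.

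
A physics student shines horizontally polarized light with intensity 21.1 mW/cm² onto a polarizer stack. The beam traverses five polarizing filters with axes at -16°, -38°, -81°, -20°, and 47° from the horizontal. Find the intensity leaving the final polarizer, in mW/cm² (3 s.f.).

I ≈ 0.322 mW/cm²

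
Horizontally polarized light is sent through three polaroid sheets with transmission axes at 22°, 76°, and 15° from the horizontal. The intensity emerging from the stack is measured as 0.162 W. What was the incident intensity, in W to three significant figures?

I₀ ≈ 2.32 W

By Malus's law, I₁ = I₀ cos²(22° − 0°) = I₀ cos²(22°) = 0.8597 I₀.
I₂ = I₁ cos²(76° − 22°) = 0.8597 I₀ · cos²(54°) = 0.297 I₀.
I₃ = I₂ cos²(15° − 76°) = 0.297 I₀ · cos²(61°) = 0.06981 I₀.
So 0.162 W = 0.06981 I₀, giving I₀ = 0.162/0.06981 = 2.321 W.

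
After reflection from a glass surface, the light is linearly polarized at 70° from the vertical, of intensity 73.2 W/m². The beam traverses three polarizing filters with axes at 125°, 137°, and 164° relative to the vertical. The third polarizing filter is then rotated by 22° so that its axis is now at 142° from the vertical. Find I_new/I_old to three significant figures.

I_new/I_old ≈ 1.25

Before rotation:
I₁ = I₀ cos²(125° − 70°) = I₀ cos²(55°) = 0.329 I₀.
I₂ = I₁ cos²(137° − 125°) = 0.329 I₀ · cos²(12°) = 0.3148 I₀.
I₃ = I₂ cos²(164° − 137°) = 0.3148 I₀ · cos²(27°) = 0.2499 I₀.
After rotation:
I₁ = I₀ cos²(125° − 70°) = I₀ cos²(55°) = 0.329 I₀.
I₂ = I₁ cos²(137° − 125°) = 0.329 I₀ · cos²(12°) = 0.3148 I₀.
I₃ = I₂ cos²(142° − 137°) = 0.3148 I₀ · cos²(5°) = 0.3124 I₀.
Ratio = 0.3124 / 0.2499 = 1.25.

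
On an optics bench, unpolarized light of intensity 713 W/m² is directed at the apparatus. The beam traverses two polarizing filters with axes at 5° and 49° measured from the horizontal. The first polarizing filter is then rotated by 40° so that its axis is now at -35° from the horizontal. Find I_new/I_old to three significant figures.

Before rotation:
Unpolarized light through the first polarizer → I₁ = ½ I₀, now polarized at 5°.
I₂ = I₁ cos²(49° − 5°) = 0.5 I₀ · cos²(44°) = 0.2587 I₀.
After rotation:
Unpolarized light through the first polarizer → I₁ = ½ I₀, now polarized at -35°.
I₂ = I₁ cos²(49° + 35°) = 0.5 I₀ · cos²(84°) = 0.005463 I₀.
Ratio = 0.005463 / 0.2587 = 0.02112.

I_new/I_old ≈ 0.0211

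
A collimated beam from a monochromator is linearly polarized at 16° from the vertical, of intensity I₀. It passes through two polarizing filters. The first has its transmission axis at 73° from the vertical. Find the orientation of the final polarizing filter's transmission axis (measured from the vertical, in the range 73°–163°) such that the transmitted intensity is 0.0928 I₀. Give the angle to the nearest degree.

By Malus's law, I₁ = I₀ cos²(73° − 16°) = I₀ cos²(57°) = 0.2966 I₀.
Need I₂/I₀ = 0.0928, so cos²(θ − 73°) = 0.0928 / 0.2966 = 0.3128.
θ − 73° = arccos(√0.3128) = 56.0°, giving θ ≈ 73 + 56.0 = 129.0°.

θ ≈ 129°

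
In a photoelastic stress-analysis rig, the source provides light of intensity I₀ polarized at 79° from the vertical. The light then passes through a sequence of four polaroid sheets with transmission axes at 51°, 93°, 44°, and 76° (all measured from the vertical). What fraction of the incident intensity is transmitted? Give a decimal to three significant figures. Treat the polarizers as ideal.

≈ 0.133 I₀

I₁ = I₀ cos²(51° − 79°) = I₀ cos²(28°) = 0.7796 I₀.
I₂ = I₁ cos²(93° − 51°) = 0.7796 I₀ · cos²(42°) = 0.4305 I₀.
I₃ = I₂ cos²(44° − 93°) = 0.4305 I₀ · cos²(49°) = 0.1853 I₀.
I₄ = I₃ cos²(76° − 44°) = 0.1853 I₀ · cos²(32°) = 0.1333 I₀.
Transmitted fraction = 0.1333.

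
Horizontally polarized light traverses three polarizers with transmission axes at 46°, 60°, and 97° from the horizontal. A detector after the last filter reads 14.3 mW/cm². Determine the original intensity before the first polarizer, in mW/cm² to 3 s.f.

I₀ ≈ 49.4 mW/cm²

I₁ = I₀ cos²(46° − 0°) = I₀ cos²(46°) = 0.4826 I₀.
I₂ = I₁ cos²(60° − 46°) = 0.4826 I₀ · cos²(14°) = 0.4543 I₀.
I₃ = I₂ cos²(97° − 60°) = 0.4543 I₀ · cos²(37°) = 0.2898 I₀.
So 14.3 mW/cm² = 0.2898 I₀, giving I₀ = 14.3/0.2898 = 49.35 mW/cm².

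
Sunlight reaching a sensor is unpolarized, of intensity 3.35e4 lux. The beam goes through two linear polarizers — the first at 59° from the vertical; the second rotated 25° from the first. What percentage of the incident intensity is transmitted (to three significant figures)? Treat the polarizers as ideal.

Unpolarized light through the first polarizer → I₁ = 3.35e4 lux/2 = 1.675e+04 lux, polarized at 59°.
I₂ = I₁ · cos²(25°) = 1.675e+04 · 0.8214 = 1.376e+04 lux.
That is 41.07% of the incident intensity.

≈ 41.1%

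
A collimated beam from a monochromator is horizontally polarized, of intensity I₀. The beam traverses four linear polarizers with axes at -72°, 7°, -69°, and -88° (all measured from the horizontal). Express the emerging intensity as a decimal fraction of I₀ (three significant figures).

≈ 0.000182 I₀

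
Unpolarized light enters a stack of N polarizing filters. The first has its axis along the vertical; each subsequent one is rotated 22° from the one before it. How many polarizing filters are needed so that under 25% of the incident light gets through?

First polarizer halves the unpolarized light: factor 1/2.
Each further stage multiplies by cos²(22°) = 0.8597.
After N polarizers: T = 0.5·0.8597^(N−1). Require T < 0.25 ⇒ N−1 > ln(0.25/0.5)/ln(0.8597) = 4.58, so N−1 ≥ 5 and N = 6.
Check: N=6 gives T = 0.2348 < 0.25; N=5 gives T = 0.2731.

N = 6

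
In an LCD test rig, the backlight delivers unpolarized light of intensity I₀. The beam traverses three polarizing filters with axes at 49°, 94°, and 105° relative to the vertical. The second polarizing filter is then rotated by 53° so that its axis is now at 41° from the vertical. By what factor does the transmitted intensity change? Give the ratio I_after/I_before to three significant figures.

Before rotation:
Unpolarized light through the first polarizer → I₁ = ½ I₀, now polarized at 49°.
I₂ = I₁ cos²(94° − 49°) = 0.5 I₀ · cos²(45°) = 0.25 I₀.
I₃ = I₂ cos²(105° − 94°) = 0.25 I₀ · cos²(11°) = 0.2409 I₀.
After rotation:
Unpolarized light through the first polarizer → I₁ = ½ I₀, now polarized at 49°.
I₂ = I₁ cos²(41° − 49°) = 0.5 I₀ · cos²(8°) = 0.4903 I₀.
I₃ = I₂ cos²(105° − 41°) = 0.4903 I₀ · cos²(64°) = 0.09422 I₀.
Ratio = 0.09422 / 0.2409 = 0.3911.

I_new/I_old ≈ 0.391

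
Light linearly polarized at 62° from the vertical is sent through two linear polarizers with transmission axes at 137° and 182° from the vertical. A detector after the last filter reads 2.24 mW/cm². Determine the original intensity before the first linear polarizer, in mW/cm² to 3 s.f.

I₁ = I₀ cos²(137° − 62°) = I₀ cos²(75°) = 0.06699 I₀.
I₂ = I₁ cos²(182° − 137°) = 0.06699 I₀ · cos²(45°) = 0.03349 I₀.
So 2.24 mW/cm² = 0.03349 I₀, giving I₀ = 2.24/0.03349 = 66.88 mW/cm².

I₀ ≈ 66.9 mW/cm²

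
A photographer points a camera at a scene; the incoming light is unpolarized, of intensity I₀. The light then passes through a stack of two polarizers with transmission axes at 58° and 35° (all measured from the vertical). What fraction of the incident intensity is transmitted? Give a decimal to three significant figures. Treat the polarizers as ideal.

Unpolarized light through the first polarizer → I₁ = ½ I₀, now polarized at 58°.
I₂ = I₁ cos²(35° − 58°) = 0.5 I₀ · cos²(23°) = 0.4237 I₀.
Transmitted fraction = 0.4237.

≈ 0.424 I₀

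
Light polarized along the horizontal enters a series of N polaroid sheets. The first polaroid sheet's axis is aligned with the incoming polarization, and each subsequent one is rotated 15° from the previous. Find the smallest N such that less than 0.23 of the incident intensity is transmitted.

First polarizer is aligned with the polarization: full transmission.
Each further stage multiplies by cos²(15°) = 0.933.
After N polarizers: T = 0.933^(N−1). Require T < 0.23 ⇒ N−1 > ln(0.23)/ln(0.933) = 21.20, so N−1 ≥ 22 and N = 23.
Check: N=23 gives T = 0.2175 < 0.23; N=22 gives T = 0.2332.

N = 23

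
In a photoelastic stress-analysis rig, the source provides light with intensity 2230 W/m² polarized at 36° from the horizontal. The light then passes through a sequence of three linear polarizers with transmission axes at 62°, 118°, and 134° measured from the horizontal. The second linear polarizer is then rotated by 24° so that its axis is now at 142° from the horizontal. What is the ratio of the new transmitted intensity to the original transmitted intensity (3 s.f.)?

Before rotation:
I₁ = I₀ cos²(62° − 36°) = I₀ cos²(26°) = 0.8078 I₀.
I₂ = I₁ cos²(118° − 62°) = 0.8078 I₀ · cos²(56°) = 0.2526 I₀.
I₃ = I₂ cos²(134° − 118°) = 0.2526 I₀ · cos²(16°) = 0.2334 I₀.
After rotation:
I₁ = I₀ cos²(62° − 36°) = I₀ cos²(26°) = 0.8078 I₀.
I₂ = I₁ cos²(142° − 62°) = 0.8078 I₀ · cos²(80°) = 0.02436 I₀.
I₃ = I₂ cos²(134° − 142°) = 0.02436 I₀ · cos²(8°) = 0.02389 I₀.
Ratio = 0.02389 / 0.2334 = 0.1023.

I_new/I_old ≈ 0.102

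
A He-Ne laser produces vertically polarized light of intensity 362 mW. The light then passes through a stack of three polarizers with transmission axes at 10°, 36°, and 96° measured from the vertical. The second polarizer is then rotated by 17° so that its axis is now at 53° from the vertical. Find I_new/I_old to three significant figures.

I_new/I_old ≈ 1.42

Before rotation:
By Malus's law, I₁ = I₀ cos²(10° − 0°) = I₀ cos²(10°) = 0.9698 I₀.
I₂ = I₁ cos²(36° − 10°) = 0.9698 I₀ · cos²(26°) = 0.7835 I₀.
I₃ = I₂ cos²(96° − 36°) = 0.7835 I₀ · cos²(60°) = 0.1959 I₀.
After rotation:
I₁ = I₀ cos²(10° − 0°) = I₀ cos²(10°) = 0.9698 I₀.
I₂ = I₁ cos²(53° − 10°) = 0.9698 I₀ · cos²(43°) = 0.5187 I₀.
I₃ = I₂ cos²(96° − 53°) = 0.5187 I₀ · cos²(43°) = 0.2775 I₀.
Ratio = 0.2775 / 0.1959 = 1.417.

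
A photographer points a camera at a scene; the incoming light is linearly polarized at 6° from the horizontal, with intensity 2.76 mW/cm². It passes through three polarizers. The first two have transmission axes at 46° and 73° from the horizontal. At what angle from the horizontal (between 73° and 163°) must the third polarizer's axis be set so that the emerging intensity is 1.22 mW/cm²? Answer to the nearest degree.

θ ≈ 86°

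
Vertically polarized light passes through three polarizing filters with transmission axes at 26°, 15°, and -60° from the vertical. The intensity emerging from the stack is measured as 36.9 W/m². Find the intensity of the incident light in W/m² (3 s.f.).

I₀ ≈ 708 W/m²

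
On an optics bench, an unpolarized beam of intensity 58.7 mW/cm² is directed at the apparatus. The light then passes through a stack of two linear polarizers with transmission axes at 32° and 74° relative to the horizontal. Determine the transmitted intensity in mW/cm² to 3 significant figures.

Unpolarized light through the first polarizer → I₁ = 58.7 mW/cm²/2 = 29.35 mW/cm², polarized at 32°.
I₂ = I₁ · cos²(42°) = 29.35 · 0.5523 = 16.21 mW/cm².

I ≈ 16.2 mW/cm²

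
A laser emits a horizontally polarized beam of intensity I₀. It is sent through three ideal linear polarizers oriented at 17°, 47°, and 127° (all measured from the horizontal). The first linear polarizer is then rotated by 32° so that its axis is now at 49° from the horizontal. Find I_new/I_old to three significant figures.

Before rotation:
By Malus's law, I₁ = I₀ cos²(17° − 0°) = I₀ cos²(17°) = 0.9145 I₀.
I₂ = I₁ cos²(47° − 17°) = 0.9145 I₀ · cos²(30°) = 0.6859 I₀.
I₃ = I₂ cos²(127° − 47°) = 0.6859 I₀ · cos²(80°) = 0.02068 I₀.
After rotation:
I₁ = I₀ cos²(49° − 0°) = I₀ cos²(49°) = 0.4304 I₀.
I₂ = I₁ cos²(47° − 49°) = 0.4304 I₀ · cos²(2°) = 0.4299 I₀.
I₃ = I₂ cos²(127° − 47°) = 0.4299 I₀ · cos²(80°) = 0.01296 I₀.
Ratio = 0.01296 / 0.02068 = 0.6268.

I_new/I_old ≈ 0.627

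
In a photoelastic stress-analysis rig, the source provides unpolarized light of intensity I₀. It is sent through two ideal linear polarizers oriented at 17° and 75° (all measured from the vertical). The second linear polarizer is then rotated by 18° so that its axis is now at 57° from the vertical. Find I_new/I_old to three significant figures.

I_new/I_old ≈ 2.09

Before rotation:
Unpolarized light through the first polarizer → I₁ = ½ I₀, now polarized at 17°.
I₂ = I₁ cos²(75° − 17°) = 0.5 I₀ · cos²(58°) = 0.1404 I₀.
After rotation:
Unpolarized light through the first polarizer → I₁ = ½ I₀, now polarized at 17°.
I₂ = I₁ cos²(57° − 17°) = 0.5 I₀ · cos²(40°) = 0.2934 I₀.
Ratio = 0.2934 / 0.1404 = 2.09.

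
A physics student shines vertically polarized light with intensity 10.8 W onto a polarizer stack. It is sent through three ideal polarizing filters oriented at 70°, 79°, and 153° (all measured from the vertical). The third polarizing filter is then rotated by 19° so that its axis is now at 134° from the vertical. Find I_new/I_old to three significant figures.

Before rotation:
I₁ = I₀ cos²(70° − 0°) = I₀ cos²(70°) = 0.117 I₀.
I₂ = I₁ cos²(79° − 70°) = 0.117 I₀ · cos²(9°) = 0.1141 I₀.
I₃ = I₂ cos²(153° − 79°) = 0.1141 I₀ · cos²(74°) = 0.00867 I₀.
After rotation:
I₁ = I₀ cos²(70° − 0°) = I₀ cos²(70°) = 0.117 I₀.
I₂ = I₁ cos²(79° − 70°) = 0.117 I₀ · cos²(9°) = 0.1141 I₀.
I₃ = I₂ cos²(134° − 79°) = 0.1141 I₀ · cos²(55°) = 0.03754 I₀.
Ratio = 0.03754 / 0.00867 = 4.33.

I_new/I_old ≈ 4.33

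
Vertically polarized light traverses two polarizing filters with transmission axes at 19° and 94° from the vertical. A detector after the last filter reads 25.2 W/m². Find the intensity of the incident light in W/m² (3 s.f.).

By Malus's law, I₁ = I₀ cos²(19° − 0°) = I₀ cos²(19°) = 0.894 I₀.
I₂ = I₁ cos²(94° − 19°) = 0.894 I₀ · cos²(75°) = 0.05989 I₀.
So 25.2 W/m² = 0.05989 I₀, giving I₀ = 25.2/0.05989 = 420.8 W/m².

I₀ ≈ 421 W/m²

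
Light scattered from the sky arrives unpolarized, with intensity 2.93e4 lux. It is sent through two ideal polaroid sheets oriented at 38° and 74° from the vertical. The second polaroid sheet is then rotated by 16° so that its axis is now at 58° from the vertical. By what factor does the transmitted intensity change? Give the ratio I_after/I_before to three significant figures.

I_new/I_old ≈ 1.35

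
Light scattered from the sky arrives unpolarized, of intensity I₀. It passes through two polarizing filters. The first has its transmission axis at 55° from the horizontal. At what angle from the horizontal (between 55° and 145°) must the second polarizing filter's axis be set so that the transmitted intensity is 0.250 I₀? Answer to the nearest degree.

θ ≈ 100°

Unpolarized light through the first polarizer → I₁ = ½ I₀, now polarized at 55°.
Need I₂/I₀ = 0.25, so cos²(θ − 55°) = 0.25 / 0.5 = 0.5.
θ − 55° = arccos(√0.5) = 45.0°, giving θ ≈ 55 + 45.0 = 100.0°.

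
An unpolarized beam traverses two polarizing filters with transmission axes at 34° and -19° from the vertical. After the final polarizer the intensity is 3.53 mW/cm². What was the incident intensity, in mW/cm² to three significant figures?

I₀ ≈ 19.5 mW/cm²

Unpolarized light through the first polarizer → I₁ = ½ I₀, now polarized at 34°.
I₂ = I₁ cos²(-19° − 34°) = 0.5 I₀ · cos²(53°) = 0.1811 I₀.
So 3.53 mW/cm² = 0.1811 I₀, giving I₀ = 3.53/0.1811 = 19.49 mW/cm².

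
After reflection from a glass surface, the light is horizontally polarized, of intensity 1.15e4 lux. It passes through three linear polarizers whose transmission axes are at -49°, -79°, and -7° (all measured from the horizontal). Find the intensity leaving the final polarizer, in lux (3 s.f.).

I ≈ 354 lux

I₁ = 1.15e4 lux · cos²(49°) = 4950 lux.
I₂ = I₁ · cos²(30°) = 4950 · 0.75 = 3712 lux.
I₃ = I₂ · cos²(72°) = 3712 · 0.09549 = 354.5 lux.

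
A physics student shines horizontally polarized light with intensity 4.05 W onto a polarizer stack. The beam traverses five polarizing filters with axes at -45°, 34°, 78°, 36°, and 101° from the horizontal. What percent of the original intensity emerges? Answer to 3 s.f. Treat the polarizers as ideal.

≈ 0.0929%

I₁ = 4.05 W · cos²(45°) = 2.025 W.
I₂ = I₁ · cos²(79°) = 2.025 · 0.03641 = 0.07373 W.
I₃ = I₂ · cos²(44°) = 0.07373 · 0.5174 = 0.03815 W.
I₄ = I₃ · cos²(42°) = 0.03815 · 0.5523 = 0.02107 W.
I₅ = I₄ · cos²(65°) = 0.02107 · 0.1786 = 0.003763 W.
That is 0.09291% of the incident intensity.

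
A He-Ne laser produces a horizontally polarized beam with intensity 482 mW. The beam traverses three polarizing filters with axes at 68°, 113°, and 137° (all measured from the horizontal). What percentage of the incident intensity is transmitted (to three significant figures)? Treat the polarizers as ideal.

I₁ = 482 mW · cos²(68°) = 67.64 mW.
I₂ = I₁ · cos²(45°) = 67.64 · 0.5 = 33.82 mW.
I₃ = I₂ · cos²(24°) = 33.82 · 0.8346 = 28.22 mW.
That is 5.856% of the incident intensity.

≈ 5.86%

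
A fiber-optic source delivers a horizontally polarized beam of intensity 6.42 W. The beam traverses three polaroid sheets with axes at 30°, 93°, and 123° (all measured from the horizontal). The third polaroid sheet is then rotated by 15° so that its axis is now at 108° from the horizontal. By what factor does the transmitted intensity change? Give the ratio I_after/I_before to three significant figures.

Before rotation:
I₁ = I₀ cos²(30° − 0°) = I₀ cos²(30°) = 0.75 I₀.
I₂ = I₁ cos²(93° − 30°) = 0.75 I₀ · cos²(63°) = 0.1546 I₀.
I₃ = I₂ cos²(123° − 93°) = 0.1546 I₀ · cos²(30°) = 0.1159 I₀.
After rotation:
I₁ = I₀ cos²(30° − 0°) = I₀ cos²(30°) = 0.75 I₀.
I₂ = I₁ cos²(93° − 30°) = 0.75 I₀ · cos²(63°) = 0.1546 I₀.
I₃ = I₂ cos²(108° − 93°) = 0.1546 I₀ · cos²(15°) = 0.1442 I₀.
Ratio = 0.1442 / 0.1159 = 1.244.

I_new/I_old ≈ 1.24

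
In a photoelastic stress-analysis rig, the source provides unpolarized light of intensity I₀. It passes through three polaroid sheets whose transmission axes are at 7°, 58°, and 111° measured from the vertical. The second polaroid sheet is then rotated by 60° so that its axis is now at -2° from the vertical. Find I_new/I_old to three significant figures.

I_new/I_old ≈ 1.04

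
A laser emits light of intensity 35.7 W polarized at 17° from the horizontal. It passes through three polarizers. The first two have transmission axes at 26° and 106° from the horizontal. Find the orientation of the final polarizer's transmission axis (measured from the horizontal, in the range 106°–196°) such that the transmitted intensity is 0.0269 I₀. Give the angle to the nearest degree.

By Malus's law, I₁ = I₀ cos²(26° − 17°) = I₀ cos²(9°) = 0.9755 I₀.
I₂ = I₁ cos²(106° − 26°) = 0.9755 I₀ · cos²(80°) = 0.02942 I₀.
Need I₃/I₀ = 0.0269, so cos²(θ − 106°) = 0.0269 / 0.02942 = 0.9145.
θ − 106° = arccos(√0.9145) = 17.0°, giving θ ≈ 106 + 17.0 = 123.0°.

θ ≈ 123°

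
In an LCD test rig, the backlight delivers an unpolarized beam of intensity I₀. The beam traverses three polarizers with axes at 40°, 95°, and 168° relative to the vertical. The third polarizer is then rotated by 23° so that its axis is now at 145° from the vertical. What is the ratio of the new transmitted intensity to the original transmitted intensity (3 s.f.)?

Before rotation:
Unpolarized light through the first polarizer → I₁ = ½ I₀, now polarized at 40°.
I₂ = I₁ cos²(95° − 40°) = 0.5 I₀ · cos²(55°) = 0.1645 I₀.
I₃ = I₂ cos²(168° − 95°) = 0.1645 I₀ · cos²(73°) = 0.01406 I₀.
After rotation:
Unpolarized light through the first polarizer → I₁ = ½ I₀, now polarized at 40°.
I₂ = I₁ cos²(95° − 40°) = 0.5 I₀ · cos²(55°) = 0.1645 I₀.
I₃ = I₂ cos²(145° − 95°) = 0.1645 I₀ · cos²(50°) = 0.06797 I₀.
Ratio = 0.06797 / 0.01406 = 4.834.

I_new/I_old ≈ 4.83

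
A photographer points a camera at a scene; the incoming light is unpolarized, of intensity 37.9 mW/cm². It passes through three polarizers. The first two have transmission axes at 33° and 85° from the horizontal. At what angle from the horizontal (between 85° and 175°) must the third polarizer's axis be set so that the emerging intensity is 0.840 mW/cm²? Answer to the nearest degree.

Unpolarized light through the first polarizer → I₁ = ½ I₀, now polarized at 33°.
I₂ = I₁ cos²(85° − 33°) = 0.5 I₀ · cos²(52°) = 0.1895 I₀.
Target fraction: 0.840 / 37.9 mW/cm² = 0.02216 of I₀.
Need I₃/I₀ = 0.02216, so cos²(θ − 85°) = 0.02216 / 0.1895 = 0.1169.
θ − 85° = arccos(√0.1169) = 70.0°, giving θ ≈ 85 + 70.0 = 155.0°.

θ ≈ 155°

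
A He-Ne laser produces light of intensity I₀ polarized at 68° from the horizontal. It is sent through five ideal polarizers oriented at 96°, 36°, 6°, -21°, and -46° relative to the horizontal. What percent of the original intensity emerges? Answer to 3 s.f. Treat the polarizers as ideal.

≈ 9.53%

I₁ = I₀ cos²(96° − 68°) = I₀ cos²(28°) = 0.7796 I₀.
I₂ = I₁ cos²(36° − 96°) = 0.7796 I₀ · cos²(60°) = 0.1949 I₀.
I₃ = I₂ cos²(6° − 36°) = 0.1949 I₀ · cos²(30°) = 0.1462 I₀.
I₄ = I₃ cos²(-21° − 6°) = 0.1462 I₀ · cos²(27°) = 0.116 I₀.
I₅ = I₄ cos²(-46° + 21°) = 0.116 I₀ · cos²(25°) = 0.09532 I₀.
That is 9.532% of the incident intensity.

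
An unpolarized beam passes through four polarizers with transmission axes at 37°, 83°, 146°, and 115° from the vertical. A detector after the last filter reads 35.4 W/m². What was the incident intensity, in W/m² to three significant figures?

Unpolarized light through the first polarizer → I₁ = ½ I₀, now polarized at 37°.
I₂ = I₁ cos²(83° − 37°) = 0.5 I₀ · cos²(46°) = 0.2413 I₀.
I₃ = I₂ cos²(146° − 83°) = 0.2413 I₀ · cos²(63°) = 0.04973 I₀.
I₄ = I₃ cos²(115° − 146°) = 0.04973 I₀ · cos²(31°) = 0.03654 I₀.
So 35.4 W/m² = 0.03654 I₀, giving I₀ = 35.4/0.03654 = 968.9 W/m².

I₀ ≈ 969 W/m²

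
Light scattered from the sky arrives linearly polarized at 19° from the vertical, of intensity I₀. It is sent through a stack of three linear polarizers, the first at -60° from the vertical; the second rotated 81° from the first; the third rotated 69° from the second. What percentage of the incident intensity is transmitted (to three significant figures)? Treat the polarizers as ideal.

≈ 0.0114%

I₁ = I₀ cos²(-60° − 19°) = I₀ cos²(79°) = 0.03641 I₀.
I₂ = I₁ cos²(81°) = 0.03641 · 0.02447 I₀ = 0.000891 I₀.
I₃ = I₂ cos²(69°) = 0.000891 · 0.1284 I₀ = 0.0001144 I₀.
That is 0.01144% of the incident intensity.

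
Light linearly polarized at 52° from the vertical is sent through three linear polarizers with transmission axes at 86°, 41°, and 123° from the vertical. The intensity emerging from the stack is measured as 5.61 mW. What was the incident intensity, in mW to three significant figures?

I₀ ≈ 843 mW

By Malus's law, I₁ = I₀ cos²(86° − 52°) = I₀ cos²(34°) = 0.6873 I₀.
I₂ = I₁ cos²(41° − 86°) = 0.6873 I₀ · cos²(45°) = 0.3437 I₀.
I₃ = I₂ cos²(123° − 41°) = 0.3437 I₀ · cos²(82°) = 0.006656 I₀.
So 5.61 mW = 0.006656 I₀, giving I₀ = 5.61/0.006656 = 842.8 mW.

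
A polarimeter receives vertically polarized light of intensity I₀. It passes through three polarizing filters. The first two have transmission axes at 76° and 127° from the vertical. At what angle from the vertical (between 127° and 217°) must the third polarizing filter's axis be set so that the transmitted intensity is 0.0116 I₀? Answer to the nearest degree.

θ ≈ 172°

I₁ = I₀ cos²(76° − 0°) = I₀ cos²(76°) = 0.05853 I₀.
I₂ = I₁ cos²(127° − 76°) = 0.05853 I₀ · cos²(51°) = 0.02318 I₀.
Need I₃/I₀ = 0.0116, so cos²(θ − 127°) = 0.0116 / 0.02318 = 0.5005.
θ − 127° = arccos(√0.5005) = 45.0°, giving θ ≈ 127 + 45.0 = 172.0°.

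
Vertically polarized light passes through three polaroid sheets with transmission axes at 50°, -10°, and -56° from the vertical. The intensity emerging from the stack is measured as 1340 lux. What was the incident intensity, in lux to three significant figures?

I₀ ≈ 2.69e4 lux

I₁ = I₀ cos²(50° − 0°) = I₀ cos²(50°) = 0.4132 I₀.
I₂ = I₁ cos²(-10° − 50°) = 0.4132 I₀ · cos²(60°) = 0.1033 I₀.
I₃ = I₂ cos²(-56° + 10°) = 0.1033 I₀ · cos²(46°) = 0.04984 I₀.
So 1340 lux = 0.04984 I₀, giving I₀ = 1340/0.04984 = 2.688e+04 lux.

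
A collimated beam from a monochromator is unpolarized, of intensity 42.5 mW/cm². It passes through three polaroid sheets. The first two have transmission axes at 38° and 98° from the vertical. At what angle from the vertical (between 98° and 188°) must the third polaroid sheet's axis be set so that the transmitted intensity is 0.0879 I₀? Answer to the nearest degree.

Unpolarized light through the first polarizer → I₁ = ½ I₀, now polarized at 38°.
I₂ = I₁ cos²(98° − 38°) = 0.5 I₀ · cos²(60°) = 0.125 I₀.
Need I₃/I₀ = 0.0879, so cos²(θ − 98°) = 0.0879 / 0.125 = 0.7032.
θ − 98° = arccos(√0.7032) = 33.0°, giving θ ≈ 98 + 33.0 = 131.0°.

θ ≈ 131°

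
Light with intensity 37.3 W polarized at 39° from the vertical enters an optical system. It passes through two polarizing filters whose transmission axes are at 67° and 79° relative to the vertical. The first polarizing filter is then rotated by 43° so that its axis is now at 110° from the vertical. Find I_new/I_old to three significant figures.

I_new/I_old ≈ 0.104

Before rotation:
By Malus's law, I₁ = I₀ cos²(67° − 39°) = I₀ cos²(28°) = 0.7796 I₀.
I₂ = I₁ cos²(79° − 67°) = 0.7796 I₀ · cos²(12°) = 0.7459 I₀.
After rotation:
I₁ = I₀ cos²(110° − 39°) = I₀ cos²(71°) = 0.106 I₀.
I₂ = I₁ cos²(79° − 110°) = 0.106 I₀ · cos²(31°) = 0.07788 I₀.
Ratio = 0.07788 / 0.7459 = 0.1044.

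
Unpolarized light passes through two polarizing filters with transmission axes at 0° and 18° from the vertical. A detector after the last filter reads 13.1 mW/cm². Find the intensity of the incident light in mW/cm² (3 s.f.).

Unpolarized light through the first polarizer → I₁ = ½ I₀, now polarized at 0°.
I₂ = I₁ cos²(18° − 0°) = 0.5 I₀ · cos²(18°) = 0.4523 I₀.
So 13.1 mW/cm² = 0.4523 I₀, giving I₀ = 13.1/0.4523 = 28.97 mW/cm².

I₀ ≈ 29.0 mW/cm²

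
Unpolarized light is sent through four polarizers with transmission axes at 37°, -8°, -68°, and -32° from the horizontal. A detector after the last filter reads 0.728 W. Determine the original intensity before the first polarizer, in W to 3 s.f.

Unpolarized light through the first polarizer → I₁ = ½ I₀, now polarized at 37°.
I₂ = I₁ cos²(-8° − 37°) = 0.5 I₀ · cos²(45°) = 0.25 I₀.
I₃ = I₂ cos²(-68° + 8°) = 0.25 I₀ · cos²(60°) = 0.0625 I₀.
I₄ = I₃ cos²(-32° + 68°) = 0.0625 I₀ · cos²(36°) = 0.04091 I₀.
So 0.728 W = 0.04091 I₀, giving I₀ = 0.728/0.04091 = 17.8 W.

I₀ ≈ 17.8 W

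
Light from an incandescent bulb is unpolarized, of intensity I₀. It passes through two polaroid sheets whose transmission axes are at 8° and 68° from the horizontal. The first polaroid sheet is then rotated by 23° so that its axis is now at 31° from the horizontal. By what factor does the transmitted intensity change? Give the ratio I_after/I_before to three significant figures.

I_new/I_old ≈ 2.55

Before rotation:
Unpolarized light through the first polarizer → I₁ = ½ I₀, now polarized at 8°.
I₂ = I₁ cos²(68° − 8°) = 0.5 I₀ · cos²(60°) = 0.125 I₀.
After rotation:
Unpolarized light through the first polarizer → I₁ = ½ I₀, now polarized at 31°.
I₂ = I₁ cos²(68° − 31°) = 0.5 I₀ · cos²(37°) = 0.3189 I₀.
Ratio = 0.3189 / 0.125 = 2.551.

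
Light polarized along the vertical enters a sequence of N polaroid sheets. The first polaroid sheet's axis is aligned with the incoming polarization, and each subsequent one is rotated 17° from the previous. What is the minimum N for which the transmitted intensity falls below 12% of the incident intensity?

N = 25

First polarizer is aligned with the polarization: full transmission.
Each further stage multiplies by cos²(17°) = 0.9145.
After N polarizers: T = 0.9145^(N−1). Require T < 0.12 ⇒ N−1 > ln(0.12)/ln(0.9145) = 23.73, so N−1 ≥ 24 and N = 25.
Check: N=25 gives T = 0.1171 < 0.12; N=24 gives T = 0.1281.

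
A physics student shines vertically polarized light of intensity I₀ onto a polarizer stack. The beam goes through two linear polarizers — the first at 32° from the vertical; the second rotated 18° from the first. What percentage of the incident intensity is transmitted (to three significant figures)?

≈ 65.1%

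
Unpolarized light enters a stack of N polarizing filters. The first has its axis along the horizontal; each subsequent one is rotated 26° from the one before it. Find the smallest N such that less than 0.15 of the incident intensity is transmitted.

First polarizer halves the unpolarized light: factor 1/2.
Each further stage multiplies by cos²(26°) = 0.8078.
After N polarizers: T = 0.5·0.8078^(N−1). Require T < 0.15 ⇒ N−1 > ln(0.15/0.5)/ln(0.8078) = 5.64, so N−1 ≥ 6 and N = 7.
Check: N=7 gives T = 0.139 < 0.15; N=6 gives T = 0.172.

N = 7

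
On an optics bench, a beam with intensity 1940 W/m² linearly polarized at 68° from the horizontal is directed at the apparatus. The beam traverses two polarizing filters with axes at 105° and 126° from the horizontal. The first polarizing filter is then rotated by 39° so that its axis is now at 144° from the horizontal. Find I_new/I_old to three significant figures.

Before rotation:
I₁ = I₀ cos²(105° − 68°) = I₀ cos²(37°) = 0.6378 I₀.
I₂ = I₁ cos²(126° − 105°) = 0.6378 I₀ · cos²(21°) = 0.5559 I₀.
After rotation:
I₁ = I₀ cos²(144° − 68°) = I₀ cos²(76°) = 0.05853 I₀.
I₂ = I₁ cos²(126° − 144°) = 0.05853 I₀ · cos²(18°) = 0.05294 I₀.
Ratio = 0.05294 / 0.5559 = 0.09523.

I_new/I_old ≈ 0.0952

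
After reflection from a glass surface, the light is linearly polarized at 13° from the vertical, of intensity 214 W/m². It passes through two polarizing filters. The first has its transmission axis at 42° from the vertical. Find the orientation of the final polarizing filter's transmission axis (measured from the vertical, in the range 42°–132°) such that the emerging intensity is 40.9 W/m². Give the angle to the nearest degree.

By Malus's law, I₁ = I₀ cos²(42° − 13°) = I₀ cos²(29°) = 0.765 I₀.
Target fraction: 40.9 / 214 W/m² = 0.1911 of I₀.
Need I₂/I₀ = 0.1911, so cos²(θ − 42°) = 0.1911 / 0.765 = 0.2498.
θ − 42° = arccos(√0.2498) = 60.0°, giving θ ≈ 42 + 60.0 = 102.0°.

θ ≈ 102°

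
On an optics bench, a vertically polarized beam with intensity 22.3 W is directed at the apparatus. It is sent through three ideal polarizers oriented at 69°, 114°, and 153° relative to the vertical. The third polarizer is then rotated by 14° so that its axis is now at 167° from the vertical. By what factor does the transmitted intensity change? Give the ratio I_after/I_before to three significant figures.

Before rotation:
By Malus's law, I₁ = I₀ cos²(69° − 0°) = I₀ cos²(69°) = 0.1284 I₀.
I₂ = I₁ cos²(114° − 69°) = 0.1284 I₀ · cos²(45°) = 0.06421 I₀.
I₃ = I₂ cos²(153° − 114°) = 0.06421 I₀ · cos²(39°) = 0.03878 I₀.
After rotation:
I₁ = I₀ cos²(69° − 0°) = I₀ cos²(69°) = 0.1284 I₀.
I₂ = I₁ cos²(114° − 69°) = 0.1284 I₀ · cos²(45°) = 0.06421 I₀.
I₃ = I₂ cos²(167° − 114°) = 0.06421 I₀ · cos²(53°) = 0.02326 I₀.
Ratio = 0.02326 / 0.03878 = 0.5997.

I_new/I_old ≈ 0.600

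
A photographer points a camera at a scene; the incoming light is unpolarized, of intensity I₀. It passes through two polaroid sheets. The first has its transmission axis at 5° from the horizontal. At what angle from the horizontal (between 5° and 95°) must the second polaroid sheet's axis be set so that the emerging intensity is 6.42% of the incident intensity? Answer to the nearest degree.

θ ≈ 74°

Unpolarized light through the first polarizer → I₁ = ½ I₀, now polarized at 5°.
Need I₂/I₀ = 0.0642, so cos²(θ − 5°) = 0.0642 / 0.5 = 0.1284.
θ − 5° = arccos(√0.1284) = 69.0°, giving θ ≈ 5 + 69.0 = 74.0°.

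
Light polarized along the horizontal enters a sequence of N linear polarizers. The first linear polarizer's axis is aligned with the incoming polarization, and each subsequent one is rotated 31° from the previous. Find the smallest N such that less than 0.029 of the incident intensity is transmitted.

First polarizer is aligned with the polarization: full transmission.
Each further stage multiplies by cos²(31°) = 0.7347.
After N polarizers: T = 0.7347^(N−1). Require T < 0.029 ⇒ N−1 > ln(0.029)/ln(0.7347) = 11.49, so N−1 ≥ 12 and N = 13.
Check: N=13 gives T = 0.02475 < 0.029; N=12 gives T = 0.03369.

N = 13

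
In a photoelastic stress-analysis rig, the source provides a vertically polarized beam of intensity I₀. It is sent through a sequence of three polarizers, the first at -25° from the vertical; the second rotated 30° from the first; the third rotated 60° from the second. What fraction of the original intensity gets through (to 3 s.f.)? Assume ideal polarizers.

≈ 0.154 I₀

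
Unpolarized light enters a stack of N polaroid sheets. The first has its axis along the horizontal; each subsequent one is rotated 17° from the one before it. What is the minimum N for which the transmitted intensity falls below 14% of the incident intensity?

First polarizer halves the unpolarized light: factor 1/2.
Each further stage multiplies by cos²(17°) = 0.9145.
After N polarizers: T = 0.5·0.9145^(N−1). Require T < 0.14 ⇒ N−1 > ln(0.14/0.5)/ln(0.9145) = 14.25, so N−1 ≥ 15 and N = 16.
Check: N=16 gives T = 0.1309 < 0.14; N=15 gives T = 0.1431.

N = 16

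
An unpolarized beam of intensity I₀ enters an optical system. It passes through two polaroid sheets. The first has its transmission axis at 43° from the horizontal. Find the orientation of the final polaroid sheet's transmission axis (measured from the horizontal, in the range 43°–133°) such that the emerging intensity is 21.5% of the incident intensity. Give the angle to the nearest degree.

θ ≈ 92°

Unpolarized light through the first polarizer → I₁ = ½ I₀, now polarized at 43°.
Need I₂/I₀ = 0.215, so cos²(θ − 43°) = 0.215 / 0.5 = 0.43.
θ − 43° = arccos(√0.43) = 49.0°, giving θ ≈ 43 + 49.0 = 92.0°.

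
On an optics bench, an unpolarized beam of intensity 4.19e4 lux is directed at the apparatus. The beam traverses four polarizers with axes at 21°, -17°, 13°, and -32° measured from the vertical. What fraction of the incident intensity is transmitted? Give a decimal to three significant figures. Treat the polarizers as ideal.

Unpolarized light through the first polarizer → I₁ = 4.19e4 lux/2 = 2.095e+04 lux, polarized at 21°.
I₂ = I₁ · cos²(38°) = 2.095e+04 · 0.621 = 1.301e+04 lux.
I₃ = I₂ · cos²(30°) = 1.301e+04 · 0.75 = 9757 lux.
I₄ = I₃ · cos²(45°) = 9757 · 0.5 = 4878 lux.
Transmitted fraction = 0.1164.

I/I₀ ≈ 0.116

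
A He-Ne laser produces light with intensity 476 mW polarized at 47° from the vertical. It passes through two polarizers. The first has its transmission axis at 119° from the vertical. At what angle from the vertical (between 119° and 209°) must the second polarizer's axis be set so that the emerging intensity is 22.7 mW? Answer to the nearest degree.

I₁ = I₀ cos²(119° − 47°) = I₀ cos²(72°) = 0.09549 I₀.
Target fraction: 22.7 / 476 mW = 0.04769 of I₀.
Need I₂/I₀ = 0.04769, so cos²(θ − 119°) = 0.04769 / 0.09549 = 0.4994.
θ − 119° = arccos(√0.4994) = 45.0°, giving θ ≈ 119 + 45.0 = 164.0°.

θ ≈ 164°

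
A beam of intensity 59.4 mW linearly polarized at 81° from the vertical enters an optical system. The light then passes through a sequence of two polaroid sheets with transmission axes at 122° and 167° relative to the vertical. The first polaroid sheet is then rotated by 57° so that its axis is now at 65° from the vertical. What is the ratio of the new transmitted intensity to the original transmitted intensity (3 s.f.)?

I_new/I_old ≈ 0.140

Before rotation:
I₁ = I₀ cos²(122° − 81°) = I₀ cos²(41°) = 0.5696 I₀.
I₂ = I₁ cos²(167° − 122°) = 0.5696 I₀ · cos²(45°) = 0.2848 I₀.
After rotation:
I₁ = I₀ cos²(65° − 81°) = I₀ cos²(16°) = 0.924 I₀.
Angle between axes 1 and 2: 78°. I₂ = 0.924 I₀ · cos²(78°) = 0.03994 I₀.
Ratio = 0.03994 / 0.2848 = 0.1403.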